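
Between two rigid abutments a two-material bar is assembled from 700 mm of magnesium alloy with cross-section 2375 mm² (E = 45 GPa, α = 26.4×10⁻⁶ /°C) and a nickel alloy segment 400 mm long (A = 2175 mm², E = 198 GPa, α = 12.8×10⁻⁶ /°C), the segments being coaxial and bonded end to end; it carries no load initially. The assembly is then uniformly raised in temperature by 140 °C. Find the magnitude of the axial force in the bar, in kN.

With the walls removed the bar would change length by δ_free = Σ αᵢΔT Lᵢ = 26.4×10⁻⁶×140×700 + 12.8×10⁻⁶×140×400 = 3.304 mm.
The rigid supports impose zero overall length change; the single axial force P common to all segments must satisfy P Σ Lᵢ/(AᵢEᵢ) = δ_free.
The series flexibility is Σ Lᵢ/(AᵢEᵢ) = 700/(2375×45×10³) + 400/(2175×198×10³) = 7.479×10⁻⁶ mm/N.
P = 3.304 / 7.479×10⁻⁶ = 441800 N = 441.8 kN, compressive.

P ≈ 442 kN (compressive)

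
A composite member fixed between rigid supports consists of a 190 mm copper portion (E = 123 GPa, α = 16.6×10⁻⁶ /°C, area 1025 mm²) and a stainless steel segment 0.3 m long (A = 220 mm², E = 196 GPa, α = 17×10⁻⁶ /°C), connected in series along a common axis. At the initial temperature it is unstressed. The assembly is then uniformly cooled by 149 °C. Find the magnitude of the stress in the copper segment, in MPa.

σ ≈ 142 MPa (tensile)

With the walls removed the bar would change length by δ_free = Σ αᵢΔT Lᵢ = 16.6×10⁻⁶×149×190 + 17×10⁻⁶×149×300 = 1.23 mm.
The walls prevent any net length change, so an axial force P (same in every segment) develops. Compatibility: P · Σ Lᵢ/(AᵢEᵢ) = δ_free.
Σ Lᵢ/(AᵢEᵢ) = 190/(1025×123×10³) + 300/(220×196×10³) = 8.464×10⁻⁶ mm/N.
Hence P = δ_free / Σ(L/AE) = 1.23/8.464×10⁻⁶ = 145.3 kN (tensile).
σ_{copper} = P / A = 145300 / 1025 = 141.8 MPa.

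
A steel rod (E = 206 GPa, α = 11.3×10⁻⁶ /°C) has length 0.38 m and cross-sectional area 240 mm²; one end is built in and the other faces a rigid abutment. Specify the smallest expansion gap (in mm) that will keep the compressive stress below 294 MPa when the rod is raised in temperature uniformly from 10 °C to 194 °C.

Free expansion if unrestrained: δ_free = αΔT L = 11.3×10⁻⁶ × 184 × 380 = 0.7901 mm.
A stress of 294 MPa corresponds to the wall pushing the rod back by σL/E = 294×380/(206×10³) = 0.5423 mm.
The gap must absorb the remainder: g_min = 0.7901 − 0.5423 = 0.2478 mm.

g ≈ 0.248 mm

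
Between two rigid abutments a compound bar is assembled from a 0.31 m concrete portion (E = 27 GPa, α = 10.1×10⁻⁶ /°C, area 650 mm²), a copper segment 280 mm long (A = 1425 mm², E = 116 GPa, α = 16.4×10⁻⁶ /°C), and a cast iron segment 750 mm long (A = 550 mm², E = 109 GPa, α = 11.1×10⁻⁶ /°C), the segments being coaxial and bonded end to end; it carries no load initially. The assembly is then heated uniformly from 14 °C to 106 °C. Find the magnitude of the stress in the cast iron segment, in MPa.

Free thermal expansion of the whole bar: Σ αᵢΔT Lᵢ = 10.1×10⁻⁶×92×310 + 16.4×10⁻⁶×92×280 + 11.1×10⁻⁶×92×750 = 1.476 mm.
The rigid supports impose zero overall length change; the single axial force P common to all segments must satisfy P Σ Lᵢ/(AᵢEᵢ) = δ_free.
The series flexibility is Σ Lᵢ/(AᵢEᵢ) = 310/(650×27×10³) + 280/(1425×116×10³) + 750/(550×109×10³) = 3.187×10⁻⁵ mm/N.
So P = 1.476 / 3.187×10⁻⁵ = 46.33 kN, compressive.
σ_{cast iron} = P / A = 46330 / 550 = 84.23 MPa.

σ ≈ 84.2 MPa (compressive)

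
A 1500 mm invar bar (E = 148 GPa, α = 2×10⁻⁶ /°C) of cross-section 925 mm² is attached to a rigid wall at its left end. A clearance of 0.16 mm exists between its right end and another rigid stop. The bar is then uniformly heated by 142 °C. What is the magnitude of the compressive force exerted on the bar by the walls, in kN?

Free thermal elongation = αΔT L = 2×10⁻⁶ × 142 × 1500 = 0.426 mm.
This exceeds the 0.16 mm gap, so the wall pushes back. The portion of expansion that must be recovered elastically is δ_free − gap = 0.426 − 0.16 = 0.266 mm.
Compatibility: PL/(AE) = 0.266 mm, so σ = P/A = E × (0.266/1500) = 26.25 MPa.
P = σA = 26.25 × 925 = 24.28 kN.

P ≈ 24.3 kN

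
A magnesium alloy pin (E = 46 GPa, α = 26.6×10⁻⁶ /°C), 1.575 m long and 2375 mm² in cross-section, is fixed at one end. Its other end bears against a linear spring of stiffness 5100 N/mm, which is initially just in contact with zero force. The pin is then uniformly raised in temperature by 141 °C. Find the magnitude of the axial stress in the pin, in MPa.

Free thermal expansion: δ_free = αΔT L = 26.6×10⁻⁶ × 141 × 1575 = 5.907 mm.
Let P be the compressive force at the spring. The pin shortens elastically by PL/(AE) and the spring compresses by P/k; together these equal δ_free.
P [ L/(AE) + 1/k ] = δ_free → P [ 1575/(2375×46×10³) + 1/(5100) ] = 5.907.
P = 5.907 / 0.0002105 = 28060 N.
σ = P/A = 28060/2375 = 11.82 MPa.

σ ≈ 11.8 MPa (compressive)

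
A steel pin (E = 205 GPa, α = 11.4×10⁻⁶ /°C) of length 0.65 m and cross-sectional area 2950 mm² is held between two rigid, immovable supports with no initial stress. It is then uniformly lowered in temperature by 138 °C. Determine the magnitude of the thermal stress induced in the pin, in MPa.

σ ≈ 323 MPa (tensile)

Because both ends are immovable the net strain is zero, and the suppressed thermal strain is αΔT = 11.4×10⁻⁶ × 138 = 1573.2×10⁻⁶.
Hence σ = E·αΔT = 205×10³ × 1573.2×10⁻⁶ = 322.5 MPa, tensile.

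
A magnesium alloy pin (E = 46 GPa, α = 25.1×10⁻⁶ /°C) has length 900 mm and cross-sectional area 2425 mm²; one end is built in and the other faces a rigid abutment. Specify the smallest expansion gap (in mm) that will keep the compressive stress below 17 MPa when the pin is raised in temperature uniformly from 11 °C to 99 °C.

Free expansion if unrestrained: δ_free = αΔT L = 25.1×10⁻⁶ × 88 × 900 = 1.988 mm.
A stress of 17 MPa corresponds to the wall pushing the pin back by σL/E = 17×900/(46×10³) = 0.3326 mm.
So the gap has to take up the difference, g_min = δ_free − σL/E = 1.988 − 0.3326 = 1.655 mm.

g ≈ 1.66 mm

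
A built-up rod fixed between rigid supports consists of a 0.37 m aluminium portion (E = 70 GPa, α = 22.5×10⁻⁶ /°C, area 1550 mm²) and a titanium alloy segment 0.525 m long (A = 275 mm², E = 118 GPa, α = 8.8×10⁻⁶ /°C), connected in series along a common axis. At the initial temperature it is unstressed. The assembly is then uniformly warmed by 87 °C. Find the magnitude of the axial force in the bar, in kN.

Free thermal expansion of the whole bar: Σ αᵢΔT Lᵢ = 22.5×10⁻⁶×87×370 + 8.8×10⁻⁶×87×525 = 1.126 mm.
Since the ends are fixed, an axial force P builds up, equal in every segment, with P · Σ Lᵢ/(AᵢEᵢ) = δ_free.
The series flexibility is Σ Lᵢ/(AᵢEᵢ) = 370/(1550×70×10³) + 525/(275×118×10³) = 1.959×10⁻⁵ mm/N.
Hence P = δ_free / Σ(L/AE) = 1.126/1.959×10⁻⁵ = 57.49 kN (compressive).

P ≈ 57.5 kN (compressive)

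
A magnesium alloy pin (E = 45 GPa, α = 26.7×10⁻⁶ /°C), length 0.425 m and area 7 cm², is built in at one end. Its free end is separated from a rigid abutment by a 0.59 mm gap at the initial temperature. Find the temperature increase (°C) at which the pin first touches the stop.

ΔT ≈ 52 °C

Contact occurs when the free expansion equals the gap: αΔT L = 0.59 mm.
So ΔT = g/(αL) = 0.59/(26.7×10⁻⁶ × 425) = 51.99 °C.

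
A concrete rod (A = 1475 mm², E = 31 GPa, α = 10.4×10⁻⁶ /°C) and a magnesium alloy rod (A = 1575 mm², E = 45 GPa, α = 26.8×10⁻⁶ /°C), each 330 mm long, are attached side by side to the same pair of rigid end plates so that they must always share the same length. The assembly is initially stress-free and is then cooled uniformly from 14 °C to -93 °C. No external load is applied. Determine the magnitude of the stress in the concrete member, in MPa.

σ ≈ 33.1 MPa (compressive)

The magnesium alloy has the larger α, so on cooling it would change length more than the concrete if both were free. The rigid plates force a common final length, so the magnesium alloy is put into tension and the concrete into compression, with equal and opposite forces P (no external load).
Compatibility of the two members (thermal + elastic change equal): (α₁ − α₂)ΔT = P·[1/(A₁E₁) + 1/(A₂E₂)].
|α₁ − α₂|·ΔT = 16.4×10⁻⁶ × 107 = 0.001755.
1/(A₁E₁) + 1/(A₂E₂) = 1/(1475×31×10³) + 1/(1575×45×10³) = 3.598×10⁻⁸ N⁻¹.
So P = 0.001755 / 3.598×10⁻⁸ = 48.77 kN.
σ_{concrete} = P/A₁ = 48770/1475 = 33.07 MPa, compressive.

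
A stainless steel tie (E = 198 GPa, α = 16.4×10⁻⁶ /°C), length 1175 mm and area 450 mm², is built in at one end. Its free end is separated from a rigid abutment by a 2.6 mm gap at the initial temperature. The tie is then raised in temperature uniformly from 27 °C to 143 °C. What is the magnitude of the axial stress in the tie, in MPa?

σ ≈ 0 MPa

Free thermal elongation = αΔT L = 16.4×10⁻⁶ × 116 × 1175 = 2.235 mm.
Since δ_free = 2.24 mm is less than the 2.6 mm gap, the tie never touches the wall. No axial force develops.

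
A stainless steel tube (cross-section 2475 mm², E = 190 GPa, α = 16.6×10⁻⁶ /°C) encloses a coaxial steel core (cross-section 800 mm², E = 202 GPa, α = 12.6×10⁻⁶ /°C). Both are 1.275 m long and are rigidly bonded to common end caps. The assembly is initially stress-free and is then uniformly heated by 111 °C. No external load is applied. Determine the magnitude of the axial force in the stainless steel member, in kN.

Both members must finish at the same length. With the larger α, the stainless steel tends to over-expand; the plates restrain it, putting the stainless steel in compression and the steel in tension. With no external load the two internal forces are equal and opposite, magnitude P.
Equating the net (thermal + elastic) strains gives |α₁ − α₂|·ΔT = P·[1/(A₁E₁) + 1/(A₂E₂)].
|α₁ − α₂|·ΔT = 4×10⁻⁶ × 111 = 0.000444.
1/(A₁E₁) + 1/(A₂E₂) = 1/(2475×190×10³) + 1/(800×202×10³) = 8.315×10⁻⁹ N⁻¹.
So P = 0.000444 / 8.315×10⁻⁹ = 53.4 kN.

P ≈ 53.4 kN (compressive in the stainless steel)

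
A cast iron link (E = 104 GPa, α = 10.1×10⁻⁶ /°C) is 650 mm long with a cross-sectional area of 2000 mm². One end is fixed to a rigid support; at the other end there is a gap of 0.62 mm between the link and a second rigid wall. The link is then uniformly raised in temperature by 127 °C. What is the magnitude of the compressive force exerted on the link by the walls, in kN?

P ≈ 68.4 kN

Free thermal elongation = αΔT L = 10.1×10⁻⁶ × 127 × 650 = 0.8338 mm.
This exceeds the 0.62 mm gap, so the wall pushes back. The portion of expansion that must be recovered elastically is δ_free − gap = 0.8338 − 0.62 = 0.2138 mm.
Compatibility: PL/(AE) = 0.2138 mm, so σ = P/A = E × (0.2138/650) = 34.2 MPa.
Force on the wall = σA = 34.2 × 2000 mm² = 68.4 kN.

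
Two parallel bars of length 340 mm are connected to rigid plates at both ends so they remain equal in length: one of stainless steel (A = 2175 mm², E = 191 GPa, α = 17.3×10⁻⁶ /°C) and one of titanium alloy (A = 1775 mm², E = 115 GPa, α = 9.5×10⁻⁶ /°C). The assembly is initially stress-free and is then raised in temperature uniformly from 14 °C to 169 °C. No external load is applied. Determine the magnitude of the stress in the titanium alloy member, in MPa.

σ ≈ 93.2 MPa (tensile)

Equilibrium of a rigid end plate with no external load gives equal and opposite internal forces ±P in the two members. Since α_{stainless steel} > α_{titanium alloy}, heating drives the stainless steel into compression and the titanium alloy into tension.
Compatibility of the two members (thermal + elastic change equal): (α₁ − α₂)ΔT = P·[1/(A₁E₁) + 1/(A₂E₂)].
|α₁ − α₂|·ΔT = 7.8×10⁻⁶ × 155 = 0.001209.
1/(A₁E₁) + 1/(A₂E₂) = 1/(2175×191×10³) + 1/(1775×115×10³) = 7.306×10⁻⁹ N⁻¹.
P = 0.001209 / 7.306×10⁻⁹ = 165500 N = 165.5 kN.
σ_{titanium alloy} = P/A₂ = 165500/1775 = 93.23 MPa, tensile.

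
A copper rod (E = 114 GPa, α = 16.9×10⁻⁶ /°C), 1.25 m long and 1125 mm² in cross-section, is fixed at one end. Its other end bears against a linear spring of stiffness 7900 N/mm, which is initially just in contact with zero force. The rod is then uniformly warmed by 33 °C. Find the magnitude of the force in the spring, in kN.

P ≈ 5.11 kN

If the spring were absent the rod would lengthen by αΔT L = 16.9×10⁻⁶ × 33 × 1250 = 0.6971 mm.
With a force P in the spring, the elastic change of the rod is PL/(AE) and that of the spring is P/k; compatibility requires their sum to equal δ_free.
So P = δ_free / [L/(AE) + 1/k] = 0.6971 / [ 1250/(1125×114×10³) + 1/(7900) ].
P = 0.6971 / 0.0001363 = 5114 N.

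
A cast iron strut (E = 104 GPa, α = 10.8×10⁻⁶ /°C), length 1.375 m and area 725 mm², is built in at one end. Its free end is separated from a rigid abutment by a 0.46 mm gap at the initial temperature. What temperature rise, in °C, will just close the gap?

The gap closes when αΔT L = 0.46 mm, since the strut is still unstressed at that instant.
So ΔT = g/(αL) = 0.46/(10.8×10⁻⁶ × 1375) = 30.98 °C.

ΔT ≈ 31 °C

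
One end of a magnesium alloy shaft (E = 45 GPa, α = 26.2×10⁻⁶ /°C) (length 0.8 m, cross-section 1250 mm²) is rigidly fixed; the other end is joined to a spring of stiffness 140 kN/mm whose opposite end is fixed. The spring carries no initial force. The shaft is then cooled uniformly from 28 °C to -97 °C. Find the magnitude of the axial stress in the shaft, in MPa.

σ ≈ 98.1 MPa (tensile)

Free thermal contraction: δ_free = αΔT L = 26.2×10⁻⁶ × 125 × 800 = 2.62 mm.
Let P be the tensile force in the spring. The shaft extends elastically by PL/(AE) and the spring stretches by P/k; together these equal δ_free.
So P = δ_free / [L/(AE) + 1/k] = 2.62 / [ 800/(1250×45×10³) + 1/(140×10³) ].
P = 2.62 / 2.137×10⁻⁵ = 122600 N.
σ = P/A = 122600/1250 = 98.1 MPa.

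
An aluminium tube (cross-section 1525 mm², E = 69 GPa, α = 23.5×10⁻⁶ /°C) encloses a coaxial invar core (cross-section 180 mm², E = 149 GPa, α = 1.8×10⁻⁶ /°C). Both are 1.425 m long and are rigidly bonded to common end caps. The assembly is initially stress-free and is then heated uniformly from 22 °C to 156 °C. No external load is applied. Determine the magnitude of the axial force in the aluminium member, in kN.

Equilibrium of a rigid end plate with no external load gives equal and opposite internal forces ±P in the two members. Since α_{aluminium} > α_{invar}, heating drives the aluminium into compression and the invar into tension.
Equating the net (thermal + elastic) strains gives |α₁ − α₂|·ΔT = P·[1/(A₁E₁) + 1/(A₂E₂)].
|α₁ − α₂|·ΔT = 21.7×10⁻⁶ × 134 = 0.002908.
1/(A₁E₁) + 1/(A₂E₂) = 1/(1525×69×10³) + 1/(180×149×10³) = 4.679×10⁻⁸ N⁻¹.
So P = 0.002908 / 4.679×10⁻⁸ = 62.15 kN.

P ≈ 62.1 kN (compressive in the aluminium)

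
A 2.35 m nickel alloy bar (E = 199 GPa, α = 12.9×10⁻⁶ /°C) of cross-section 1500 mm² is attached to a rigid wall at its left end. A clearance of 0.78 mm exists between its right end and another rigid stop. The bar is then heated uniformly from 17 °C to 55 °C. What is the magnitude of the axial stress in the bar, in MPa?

σ ≈ 31.5 MPa (compressive)

Free thermal elongation = αΔT L = 12.9×10⁻⁶ × 38 × 2350 = 1.152 mm.
After closing the 0.78 mm clearance, 1.152 − 0.78 = 0.372 mm of expansion remains to be suppressed by the wall.
So σ = E(δ_free − g)/L = 199×10³ × 0.372/2350 = 31.5 MPa.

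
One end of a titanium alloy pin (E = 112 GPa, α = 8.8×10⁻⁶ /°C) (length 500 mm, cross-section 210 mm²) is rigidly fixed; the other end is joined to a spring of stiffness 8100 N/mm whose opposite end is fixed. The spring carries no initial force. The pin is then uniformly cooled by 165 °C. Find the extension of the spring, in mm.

The unrestrained thermal change is αΔT L = 8.8×10⁻⁶ × 165 × 500 = 0.726 mm.
With a force P in the spring, the elastic change of the pin is PL/(AE) and that of the spring is P/k; compatibility requires their sum to equal δ_free.
So P = δ_free / [L/(AE) + 1/k] = 0.726 / [ 500/(210×112×10³) + 1/(8100) ].
P = 0.726 / 0.0001447 = 5017 N.
Spring extension = P/k = 5017/(8100) = 0.6194 mm.

δ ≈ 0.619 mm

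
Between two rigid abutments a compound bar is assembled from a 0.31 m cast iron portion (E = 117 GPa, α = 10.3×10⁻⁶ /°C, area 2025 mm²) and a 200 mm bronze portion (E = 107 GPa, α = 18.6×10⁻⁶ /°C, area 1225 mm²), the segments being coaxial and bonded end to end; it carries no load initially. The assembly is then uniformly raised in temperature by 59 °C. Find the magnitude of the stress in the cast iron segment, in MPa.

σ ≈ 71.1 MPa (compressive)

If the supports were absent, the total length change would be Σ αᵢΔT Lᵢ = 10.3×10⁻⁶×59×310 + 18.6×10⁻⁶×59×200 = 0.4079 mm.
The walls prevent any net length change, so an axial force P (same in every segment) develops. Compatibility: P · Σ Lᵢ/(AᵢEᵢ) = δ_free.
The series flexibility is Σ Lᵢ/(AᵢEᵢ) = 310/(2025×117×10³) + 200/(1225×107×10³) = 2.834×10⁻⁶ mm/N.
So P = 0.4079 / 2.834×10⁻⁶ = 143.9 kN, compressive.
σ_{cast iron} = P / A = 143900 / 2025 = 71.06 MPa.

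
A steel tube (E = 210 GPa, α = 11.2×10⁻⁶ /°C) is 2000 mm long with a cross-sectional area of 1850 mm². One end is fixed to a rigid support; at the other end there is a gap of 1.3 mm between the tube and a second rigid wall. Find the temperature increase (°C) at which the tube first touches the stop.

The gap closes when αΔT L = 1.3 mm, since the tube is still unstressed at that instant.
So ΔT = g/(αL) = 1.3/(11.2×10⁻⁶ × 2000) = 58.04 °C.

ΔT ≈ 58 °C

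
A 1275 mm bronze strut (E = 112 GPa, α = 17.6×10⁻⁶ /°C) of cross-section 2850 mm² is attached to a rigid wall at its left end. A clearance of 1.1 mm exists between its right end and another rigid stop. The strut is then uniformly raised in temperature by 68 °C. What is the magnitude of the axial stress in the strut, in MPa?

Free thermal elongation = αΔT L = 17.6×10⁻⁶ × 68 × 1275 = 1.526 mm.
The gap closes (δ_free > 1.1 mm) and the wall then resists a further 1.526 − 1.1 = 0.4259 mm of expansion.
That suppressed elongation corresponds to σ = E·Δ/L = 112×10³ × 0.4259/1275 = 37.41 MPa.

σ ≈ 37.4 MPa (compressive)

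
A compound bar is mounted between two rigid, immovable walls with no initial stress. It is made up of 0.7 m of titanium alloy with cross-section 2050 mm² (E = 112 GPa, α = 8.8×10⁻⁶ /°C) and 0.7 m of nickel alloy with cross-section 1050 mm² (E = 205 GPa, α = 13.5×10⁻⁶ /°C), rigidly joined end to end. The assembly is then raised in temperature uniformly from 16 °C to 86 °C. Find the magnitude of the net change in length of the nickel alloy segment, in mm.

With the walls removed the bar would change length by δ_free = Σ αᵢΔT Lᵢ = 8.8×10⁻⁶×70×700 + 13.5×10⁻⁶×70×700 = 1.093 mm.
The rigid supports impose zero overall length change; the single axial force P common to all segments must satisfy P Σ Lᵢ/(AᵢEᵢ) = δ_free.
Σ Lᵢ/(AᵢEᵢ) = 700/(2050×112×10³) + 700/(1050×205×10³) = 6.301×10⁻⁶ mm/N.
Hence P = δ_free / Σ(L/AE) = 1.093/6.301×10⁻⁶ = 173.4 kN (compressive).
For the nickel alloy segment, free thermal change = 13.5×10⁻⁶×70×700 = 0.6615 mm and elastic change from P = 173400×700/(1050×205×10³) = 0.564 mm; these oppose, so the net change is 0.0975 mm (segment lengthens).

|ΔL| ≈ 0.0975 mm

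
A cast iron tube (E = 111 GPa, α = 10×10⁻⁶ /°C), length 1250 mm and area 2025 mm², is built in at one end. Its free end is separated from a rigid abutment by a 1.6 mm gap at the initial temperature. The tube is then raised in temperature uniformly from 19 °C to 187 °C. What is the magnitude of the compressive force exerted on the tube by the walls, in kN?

P ≈ 89.9 kN

If the wall were absent the tube would grow by αΔT L = 10×10⁻⁶ × 168 × 1250 = 2.1 mm.
After closing the 1.6 mm clearance, 2.1 − 1.6 = 0.5 mm of expansion remains to be suppressed by the wall.
That suppressed elongation corresponds to σ = E·Δ/L = 111×10³ × 0.5/1250 = 44.4 MPa.
P = σA = 44.4 × 2025 = 89.91 kN.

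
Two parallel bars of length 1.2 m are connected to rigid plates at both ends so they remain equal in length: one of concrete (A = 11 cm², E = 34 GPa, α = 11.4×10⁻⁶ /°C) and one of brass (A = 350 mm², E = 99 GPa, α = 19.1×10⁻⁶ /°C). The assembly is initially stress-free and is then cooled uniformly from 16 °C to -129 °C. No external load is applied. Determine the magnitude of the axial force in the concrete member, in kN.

The brass has the larger α, so on cooling it would change length more than the concrete if both were free. The rigid plates force a common final length, so the brass is put into tension and the concrete into compression, with equal and opposite forces P (no external load).
Setting the final lengths equal and cancelling L: (α₁ − α₂)ΔT = P/(A₁E₁) + P/(A₂E₂).
|α₁ − α₂|·ΔT = 7.7×10⁻⁶ × 145 = 0.001117.
1/(A₁E₁) + 1/(A₂E₂) = 1/(1100×34×10³) + 1/(350×99×10³) = 5.56×10⁻⁸ N⁻¹.
P = 0.001117 / 5.56×10⁻⁸ = 20080 N = 20.08 kN.

P ≈ 20.1 kN (compressive in the concrete)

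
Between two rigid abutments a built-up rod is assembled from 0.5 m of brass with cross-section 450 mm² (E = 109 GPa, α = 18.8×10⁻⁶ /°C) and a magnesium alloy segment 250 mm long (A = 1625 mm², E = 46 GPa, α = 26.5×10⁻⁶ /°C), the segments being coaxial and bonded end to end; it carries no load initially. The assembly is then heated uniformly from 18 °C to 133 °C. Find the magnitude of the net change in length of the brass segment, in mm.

|ΔL| ≈ 0.307 mm

With the walls removed the bar would change length by δ_free = Σ αᵢΔT Lᵢ = 18.8×10⁻⁶×115×500 + 26.5×10⁻⁶×115×250 = 1.843 mm.
The rigid supports impose zero overall length change; the single axial force P common to all segments must satisfy P Σ Lᵢ/(AᵢEᵢ) = δ_free.
Σ Lᵢ/(AᵢEᵢ) = 500/(450×109×10³) + 250/(1625×46×10³) = 1.354×10⁻⁵ mm/N.
Hence P = δ_free / Σ(L/AE) = 1.843/1.354×10⁻⁵ = 136.1 kN (compressive).
For the brass segment, free thermal change = 18.8×10⁻⁶×115×500 = 1.081 mm and elastic change from P = 136100×500/(450×109×10³) = 1.388 mm; these oppose, so the net change is 0.307 mm (segment shortens).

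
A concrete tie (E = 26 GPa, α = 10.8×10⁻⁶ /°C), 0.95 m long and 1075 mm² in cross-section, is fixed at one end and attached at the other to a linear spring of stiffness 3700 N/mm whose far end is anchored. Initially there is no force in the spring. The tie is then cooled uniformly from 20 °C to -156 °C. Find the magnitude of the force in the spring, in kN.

P ≈ 5.93 kN

The unrestrained thermal change is αΔT L = 10.8×10⁻⁶ × 176 × 950 = 1.806 mm.
Let P be the tensile force in the spring. The tie extends elastically by PL/(AE) and the spring stretches by P/k; together these equal δ_free.
So P = δ_free / [L/(AE) + 1/k] = 1.806 / [ 950/(1075×26×10³) + 1/(3700) ].
P = 1.806 / 0.0003043 = 5935 N.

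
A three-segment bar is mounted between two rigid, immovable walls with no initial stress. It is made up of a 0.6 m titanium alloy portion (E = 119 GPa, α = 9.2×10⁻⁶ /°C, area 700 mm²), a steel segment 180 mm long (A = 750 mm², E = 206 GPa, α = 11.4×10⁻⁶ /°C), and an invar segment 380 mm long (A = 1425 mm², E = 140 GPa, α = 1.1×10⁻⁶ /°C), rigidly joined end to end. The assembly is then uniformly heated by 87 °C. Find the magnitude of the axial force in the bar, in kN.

P ≈ 67.7 kN (compressive)

With the walls removed the bar would change length by δ_free = Σ αᵢΔT Lᵢ = 9.2×10⁻⁶×87×600 + 11.4×10⁻⁶×87×180 + 1.1×10⁻⁶×87×380 = 0.6951 mm.
The rigid supports impose zero overall length change; the single axial force P common to all segments must satisfy P Σ Lᵢ/(AᵢEᵢ) = δ_free.
The series flexibility is Σ Lᵢ/(AᵢEᵢ) = 600/(700×119×10³) + 180/(750×206×10³) + 380/(1425×140×10³) = 1.027×10⁻⁵ mm/N.
P = 0.6951 / 1.027×10⁻⁵ = 67670 N = 67.67 kN, compressive.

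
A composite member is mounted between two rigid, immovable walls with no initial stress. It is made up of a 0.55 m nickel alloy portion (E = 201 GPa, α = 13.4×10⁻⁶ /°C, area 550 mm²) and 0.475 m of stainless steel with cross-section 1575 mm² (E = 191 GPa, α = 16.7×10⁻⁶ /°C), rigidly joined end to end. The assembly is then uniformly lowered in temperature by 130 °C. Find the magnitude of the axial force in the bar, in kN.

Free thermal contraction of the whole bar: Σ αᵢΔT Lᵢ = 13.4×10⁻⁶×130×550 + 16.7×10⁻⁶×130×475 = 1.989 mm.
Since the ends are fixed, an axial force P builds up, equal in every segment, with P · Σ Lᵢ/(AᵢEᵢ) = δ_free.
Σ Lᵢ/(AᵢEᵢ) = 550/(550×201×10³) + 475/(1575×191×10³) = 6.554×10⁻⁶ mm/N.
P = 1.989 / 6.554×10⁻⁶ = 303500 N = 303.5 kN, tensile.

P ≈ 304 kN (tensile)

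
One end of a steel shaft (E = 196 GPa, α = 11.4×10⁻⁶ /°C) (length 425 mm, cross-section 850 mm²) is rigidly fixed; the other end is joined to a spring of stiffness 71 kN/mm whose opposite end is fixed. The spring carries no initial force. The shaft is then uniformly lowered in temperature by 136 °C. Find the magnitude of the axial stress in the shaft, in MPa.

If the spring were absent the shaft would shorten by αΔT L = 11.4×10⁻⁶ × 136 × 425 = 0.6589 mm.
With a force P in the spring, the elastic change of the shaft is PL/(AE) and that of the spring is P/k; compatibility requires their sum to equal δ_free.
So P = δ_free / [L/(AE) + 1/k] = 0.6589 / [ 425/(850×196×10³) + 1/(71×10³) ].
P = 0.6589 / 1.664×10⁻⁵ = 39610 N.
σ = P/A = 39610/850 = 46.6 MPa.

σ ≈ 46.6 MPa (tensile)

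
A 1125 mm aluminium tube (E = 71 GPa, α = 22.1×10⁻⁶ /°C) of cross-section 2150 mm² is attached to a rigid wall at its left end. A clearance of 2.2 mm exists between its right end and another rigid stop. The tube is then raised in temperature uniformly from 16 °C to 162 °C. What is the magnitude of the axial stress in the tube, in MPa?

Unrestrained expansion: δ_free = αΔT L = 22.1×10⁻⁶ × 146 × 1125 = 3.63 mm.
The gap closes (δ_free > 2.2 mm) and the wall then resists a further 3.63 − 2.2 = 1.43 mm of expansion.
That suppressed elongation corresponds to σ = E·Δ/L = 71×10³ × 1.43/1125 = 90.24 MPa.

σ ≈ 90.2 MPa (compressive)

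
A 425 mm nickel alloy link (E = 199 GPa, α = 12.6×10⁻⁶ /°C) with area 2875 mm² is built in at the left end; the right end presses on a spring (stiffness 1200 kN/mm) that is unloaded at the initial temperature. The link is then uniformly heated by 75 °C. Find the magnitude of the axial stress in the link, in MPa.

σ ≈ 88.6 MPa (compressive)

Free thermal expansion: δ_free = αΔT L = 12.6×10⁻⁶ × 75 × 425 = 0.4016 mm.
With a force P in the spring, the elastic change of the link is PL/(AE) and that of the spring is P/k; compatibility requires their sum to equal δ_free.
So P = δ_free / [L/(AE) + 1/k] = 0.4016 / [ 425/(2875×199×10³) + 1/(1200×10³) ].
P = 0.4016 / 1.576×10⁻⁶ = 254800 N.
σ = P/A = 254800/2875 = 88.63 MPa.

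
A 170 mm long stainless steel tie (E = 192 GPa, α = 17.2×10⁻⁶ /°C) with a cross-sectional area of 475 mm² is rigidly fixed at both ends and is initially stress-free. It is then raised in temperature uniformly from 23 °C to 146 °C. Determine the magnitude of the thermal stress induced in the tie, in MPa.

The supports are rigid, so the total axial strain is zero. The restrained thermal strain is ε = αΔT = 17.2×10⁻⁶ × 123 = 2115.6×10⁻⁶.
Hence σ = E·αΔT = 192×10³ × 2115.6×10⁻⁶ = 406.2 MPa, compressive.

σ ≈ 406 MPa (compressive)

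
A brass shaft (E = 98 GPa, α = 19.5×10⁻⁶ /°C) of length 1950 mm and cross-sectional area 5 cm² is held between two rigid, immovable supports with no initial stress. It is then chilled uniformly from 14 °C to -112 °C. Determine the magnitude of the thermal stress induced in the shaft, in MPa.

The supports are rigid, so the total axial strain is zero. The restrained thermal strain is ε = αΔT = 19.5×10⁻⁶ × 126 = 2457×10⁻⁶.
The stress required to suppress this strain is σ = Eε = 98×10³ × 2457×10⁻⁶ = 240.8 MPa, tensile since the shaft is trying to contract.

σ ≈ 241 MPa (tensile)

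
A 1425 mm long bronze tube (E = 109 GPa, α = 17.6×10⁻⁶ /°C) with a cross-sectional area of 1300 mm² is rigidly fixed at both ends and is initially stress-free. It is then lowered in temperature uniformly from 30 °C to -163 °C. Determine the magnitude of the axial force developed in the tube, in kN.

P ≈ 481 kN (tensile)

With zero net strain, σ = E·αΔT = 109 GPa × 17.6×10⁻⁶ × 193 = 370.3 MPa.
P = AEαΔT = 1300 × 109×10³ × 17.6×10⁻⁶ × 193 = 481.3 kN (tensile).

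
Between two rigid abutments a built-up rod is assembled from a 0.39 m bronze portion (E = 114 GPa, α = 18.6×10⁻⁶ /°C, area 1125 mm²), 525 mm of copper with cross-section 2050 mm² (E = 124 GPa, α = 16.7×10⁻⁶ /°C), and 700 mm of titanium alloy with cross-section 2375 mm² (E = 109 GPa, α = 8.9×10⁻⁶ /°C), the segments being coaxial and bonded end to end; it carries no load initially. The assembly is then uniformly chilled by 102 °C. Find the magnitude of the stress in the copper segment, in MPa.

If the supports were absent, the total length change would be Σ αᵢΔT Lᵢ = 18.6×10⁻⁶×102×390 + 16.7×10⁻⁶×102×525 + 8.9×10⁻⁶×102×700 = 2.27 mm.
The walls prevent any net length change, so an axial force P (same in every segment) develops. Compatibility: P · Σ Lᵢ/(AᵢEᵢ) = δ_free.
Σ Lᵢ/(AᵢEᵢ) = 390/(1125×114×10³) + 525/(2050×124×10³) + 700/(2375×109×10³) = 7.81×10⁻⁶ mm/N.
P = 2.27 / 7.81×10⁻⁶ = 290600 N = 290.6 kN, tensile.
σ_{copper} = P / A = 290600 / 2050 = 141.8 MPa.

σ ≈ 142 MPa (tensile)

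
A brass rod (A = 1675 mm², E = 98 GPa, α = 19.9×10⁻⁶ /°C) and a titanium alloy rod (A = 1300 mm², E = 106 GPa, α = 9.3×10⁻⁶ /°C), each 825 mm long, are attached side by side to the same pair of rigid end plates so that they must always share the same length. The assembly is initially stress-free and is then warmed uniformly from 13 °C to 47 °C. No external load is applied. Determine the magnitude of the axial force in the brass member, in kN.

Both members must finish at the same length. With the larger α, the brass tends to over-expand; the plates restrain it, putting the brass in compression and the titanium alloy in tension. With no external load the two internal forces are equal and opposite, magnitude P.
Setting the final lengths equal and cancelling L: (α₁ − α₂)ΔT = P/(A₁E₁) + P/(A₂E₂).
|α₁ − α₂|·ΔT = 10.6×10⁻⁶ × 34 = 0.0003604.
1/(A₁E₁) + 1/(A₂E₂) = 1/(1675×98×10³) + 1/(1300×106×10³) = 1.335×10⁻⁸ N⁻¹.
So P = 0.0003604 / 1.335×10⁻⁸ = 27 kN.

P ≈ 27 kN (compressive in the brass)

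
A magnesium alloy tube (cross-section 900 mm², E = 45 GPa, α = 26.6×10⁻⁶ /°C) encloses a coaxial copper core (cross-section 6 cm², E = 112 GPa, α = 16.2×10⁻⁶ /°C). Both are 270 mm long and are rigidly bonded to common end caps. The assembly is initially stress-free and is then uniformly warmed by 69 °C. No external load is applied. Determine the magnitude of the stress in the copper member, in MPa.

σ ≈ 30.2 MPa (tensile)

Equilibrium of a rigid end plate with no external load gives equal and opposite internal forces ±P in the two members. Since α_{magnesium alloy} > α_{copper}, heating drives the magnesium alloy into compression and the copper into tension.
Setting the final lengths equal and cancelling L: (α₁ − α₂)ΔT = P/(A₁E₁) + P/(A₂E₂).
|α₁ − α₂|·ΔT = 10.4×10⁻⁶ × 69 = 0.0007176.
1/(A₁E₁) + 1/(A₂E₂) = 1/(900×45×10³) + 1/(600×112×10³) = 3.957×10⁻⁸ N⁻¹.
So P = 0.0007176 / 3.957×10⁻⁸ = 18.13 kN.
σ_{copper} = P/A₂ = 18130/600 = 30.22 MPa, tensile.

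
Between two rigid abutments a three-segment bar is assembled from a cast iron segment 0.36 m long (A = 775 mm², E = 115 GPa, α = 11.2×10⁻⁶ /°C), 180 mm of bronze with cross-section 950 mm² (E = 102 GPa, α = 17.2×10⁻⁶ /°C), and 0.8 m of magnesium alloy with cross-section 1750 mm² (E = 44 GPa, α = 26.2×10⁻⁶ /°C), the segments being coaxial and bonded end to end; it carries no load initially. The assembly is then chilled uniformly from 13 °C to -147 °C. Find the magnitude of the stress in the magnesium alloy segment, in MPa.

Free thermal contraction of the whole bar: Σ αᵢΔT Lᵢ = 11.2×10⁻⁶×160×360 + 17.2×10⁻⁶×160×180 + 26.2×10⁻⁶×160×800 = 4.494 mm.
The walls prevent any net length change, so an axial force P (same in every segment) develops. Compatibility: P · Σ Lᵢ/(AᵢEᵢ) = δ_free.
Σ Lᵢ/(AᵢEᵢ) = 360/(775×115×10³) + 180/(950×102×10³) + 800/(1750×44×10³) = 1.629×10⁻⁵ mm/N.
P = 4.494 / 1.629×10⁻⁵ = 275900 N = 275.9 kN, tensile.
σ_{magnesium alloy} = P / A = 275900 / 1750 = 157.7 MPa.

σ ≈ 158 MPa (tensile)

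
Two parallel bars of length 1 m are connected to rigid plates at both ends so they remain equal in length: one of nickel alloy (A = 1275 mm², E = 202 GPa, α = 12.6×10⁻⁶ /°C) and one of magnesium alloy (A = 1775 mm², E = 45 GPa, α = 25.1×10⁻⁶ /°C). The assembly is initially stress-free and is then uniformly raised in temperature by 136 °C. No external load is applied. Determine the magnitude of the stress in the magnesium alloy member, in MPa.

σ ≈ 58.4 MPa (compressive)

The magnesium alloy has the larger α, so on heating it would change length more than the nickel alloy if both were free. The rigid plates force a common final length, so the magnesium alloy is put into compression and the nickel alloy into tension, with equal and opposite forces P (no external load).
Equating the net (thermal + elastic) strains gives |α₁ − α₂|·ΔT = P·[1/(A₁E₁) + 1/(A₂E₂)].
|α₁ − α₂|·ΔT = 12.5×10⁻⁶ × 136 = 0.0017.
1/(A₁E₁) + 1/(A₂E₂) = 1/(1275×202×10³) + 1/(1775×45×10³) = 1.64×10⁻⁸ N⁻¹.
So P = 0.0017 / 1.64×10⁻⁸ = 103.6 kN.
σ_{magnesium alloy} = P/A₂ = 103600/1775 = 58.39 MPa, compressive.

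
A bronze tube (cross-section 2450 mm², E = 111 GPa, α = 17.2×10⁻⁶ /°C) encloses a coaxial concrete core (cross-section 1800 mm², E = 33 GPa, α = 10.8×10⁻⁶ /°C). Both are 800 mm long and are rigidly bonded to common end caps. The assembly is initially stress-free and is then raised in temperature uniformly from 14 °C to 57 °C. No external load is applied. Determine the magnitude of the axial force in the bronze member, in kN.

P ≈ 13.4 kN (compressive in the bronze)

Both members must finish at the same length. With the larger α, the bronze tends to over-expand; the plates restrain it, putting the bronze in compression and the concrete in tension. With no external load the two internal forces are equal and opposite, magnitude P.
Compatibility of the two members (thermal + elastic change equal): (α₁ − α₂)ΔT = P·[1/(A₁E₁) + 1/(A₂E₂)].
|α₁ − α₂|·ΔT = 6.4×10⁻⁶ × 43 = 0.0002752.
1/(A₁E₁) + 1/(A₂E₂) = 1/(2450×111×10³) + 1/(1800×33×10³) = 2.051×10⁻⁸ N⁻¹.
P = 0.0002752 / 2.051×10⁻⁸ = 13420 N = 13.42 kN.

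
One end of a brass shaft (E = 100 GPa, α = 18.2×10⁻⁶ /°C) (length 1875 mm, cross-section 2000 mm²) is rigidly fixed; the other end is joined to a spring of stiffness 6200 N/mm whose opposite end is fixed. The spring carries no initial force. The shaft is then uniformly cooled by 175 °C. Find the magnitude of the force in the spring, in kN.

P ≈ 35 kN

The unrestrained thermal change is αΔT L = 18.2×10⁻⁶ × 175 × 1875 = 5.972 mm.
With a force P in the spring, the elastic change of the shaft is PL/(AE) and that of the spring is P/k; compatibility requires their sum to equal δ_free.
P [ L/(AE) + 1/k ] = δ_free → P [ 1875/(2000×100×10³) + 1/(6200) ] = 5.972.
P = 5.972 / 0.0001707 = 34990 N.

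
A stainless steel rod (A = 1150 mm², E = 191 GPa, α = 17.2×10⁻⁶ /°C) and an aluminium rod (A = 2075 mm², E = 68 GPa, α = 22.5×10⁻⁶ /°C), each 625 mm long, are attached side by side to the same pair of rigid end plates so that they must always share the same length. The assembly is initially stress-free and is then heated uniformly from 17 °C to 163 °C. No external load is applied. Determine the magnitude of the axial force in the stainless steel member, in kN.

Both members must finish at the same length. With the larger α, the aluminium tends to over-expand; the plates restrain it, putting the aluminium in compression and the stainless steel in tension. With no external load the two internal forces are equal and opposite, magnitude P.
Setting the final lengths equal and cancelling L: (α₁ − α₂)ΔT = P/(A₁E₁) + P/(A₂E₂).
|α₁ − α₂|·ΔT = 5.3×10⁻⁶ × 146 = 0.0007738.
1/(A₁E₁) + 1/(A₂E₂) = 1/(1150×191×10³) + 1/(2075×68×10³) = 1.164×10⁻⁸ N⁻¹.
P = 0.0007738 / 1.164×10⁻⁸ = 66480 N = 66.48 kN.

P ≈ 66.5 kN (tensile in the stainless steel)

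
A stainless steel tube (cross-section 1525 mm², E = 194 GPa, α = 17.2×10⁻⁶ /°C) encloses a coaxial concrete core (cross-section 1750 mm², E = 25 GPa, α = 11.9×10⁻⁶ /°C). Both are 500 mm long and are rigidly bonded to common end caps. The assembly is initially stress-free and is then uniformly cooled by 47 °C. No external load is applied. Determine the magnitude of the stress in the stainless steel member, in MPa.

The stainless steel has the larger α, so on cooling it would change length more than the concrete if both were free. The rigid plates force a common final length, so the stainless steel is put into tension and the concrete into compression, with equal and opposite forces P (no external load).
Compatibility of the two members (thermal + elastic change equal): (α₁ − α₂)ΔT = P·[1/(A₁E₁) + 1/(A₂E₂)].
|α₁ − α₂|·ΔT = 5.3×10⁻⁶ × 47 = 0.0002491.
1/(A₁E₁) + 1/(A₂E₂) = 1/(1525×194×10³) + 1/(1750×25×10³) = 2.624×10⁻⁸ N⁻¹.
P = 0.0002491 / 2.624×10⁻⁸ = 9494 N = 9.494 kN.
σ_{stainless steel} = P/A₁ = 9494/1525 = 6.226 MPa, tensile.

σ ≈ 6.23 MPa (tensile)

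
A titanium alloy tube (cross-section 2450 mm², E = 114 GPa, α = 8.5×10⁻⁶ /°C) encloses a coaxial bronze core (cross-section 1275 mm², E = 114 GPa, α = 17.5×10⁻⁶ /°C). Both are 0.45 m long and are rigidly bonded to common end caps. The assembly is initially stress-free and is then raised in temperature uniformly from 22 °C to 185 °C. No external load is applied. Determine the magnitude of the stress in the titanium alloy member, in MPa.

Equilibrium of a rigid end plate with no external load gives equal and opposite internal forces ±P in the two members. Since α_{bronze} > α_{titanium alloy}, heating drives the bronze into compression and the titanium alloy into tension.
Setting the final lengths equal and cancelling L: (α₁ − α₂)ΔT = P/(A₁E₁) + P/(A₂E₂).
|α₁ − α₂|·ΔT = 9×10⁻⁶ × 163 = 0.001467.
1/(A₁E₁) + 1/(A₂E₂) = 1/(2450×114×10³) + 1/(1275×114×10³) = 1.046×10⁻⁸ N⁻¹.
P = 0.001467 / 1.046×10⁻⁸ = 140200 N = 140.2 kN.
σ_{titanium alloy} = P/A₁ = 140200/2450 = 57.24 MPa, tensile.

σ ≈ 57.2 MPa (tensile)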